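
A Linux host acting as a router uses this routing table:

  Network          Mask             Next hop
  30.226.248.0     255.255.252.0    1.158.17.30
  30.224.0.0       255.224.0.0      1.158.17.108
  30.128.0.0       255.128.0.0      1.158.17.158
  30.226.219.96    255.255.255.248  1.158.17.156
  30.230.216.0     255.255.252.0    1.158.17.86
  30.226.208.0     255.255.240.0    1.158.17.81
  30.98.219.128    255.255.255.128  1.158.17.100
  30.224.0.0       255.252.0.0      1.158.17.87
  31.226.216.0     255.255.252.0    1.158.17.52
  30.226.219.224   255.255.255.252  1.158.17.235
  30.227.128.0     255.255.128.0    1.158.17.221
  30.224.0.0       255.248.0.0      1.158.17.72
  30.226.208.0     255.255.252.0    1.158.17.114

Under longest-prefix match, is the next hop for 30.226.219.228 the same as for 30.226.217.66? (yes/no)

30.226.219.228: longest match 30.226.208.0/20 -> 1.158.17.81
30.226.217.66: longest match 30.226.208.0/20 -> 1.158.17.81

yes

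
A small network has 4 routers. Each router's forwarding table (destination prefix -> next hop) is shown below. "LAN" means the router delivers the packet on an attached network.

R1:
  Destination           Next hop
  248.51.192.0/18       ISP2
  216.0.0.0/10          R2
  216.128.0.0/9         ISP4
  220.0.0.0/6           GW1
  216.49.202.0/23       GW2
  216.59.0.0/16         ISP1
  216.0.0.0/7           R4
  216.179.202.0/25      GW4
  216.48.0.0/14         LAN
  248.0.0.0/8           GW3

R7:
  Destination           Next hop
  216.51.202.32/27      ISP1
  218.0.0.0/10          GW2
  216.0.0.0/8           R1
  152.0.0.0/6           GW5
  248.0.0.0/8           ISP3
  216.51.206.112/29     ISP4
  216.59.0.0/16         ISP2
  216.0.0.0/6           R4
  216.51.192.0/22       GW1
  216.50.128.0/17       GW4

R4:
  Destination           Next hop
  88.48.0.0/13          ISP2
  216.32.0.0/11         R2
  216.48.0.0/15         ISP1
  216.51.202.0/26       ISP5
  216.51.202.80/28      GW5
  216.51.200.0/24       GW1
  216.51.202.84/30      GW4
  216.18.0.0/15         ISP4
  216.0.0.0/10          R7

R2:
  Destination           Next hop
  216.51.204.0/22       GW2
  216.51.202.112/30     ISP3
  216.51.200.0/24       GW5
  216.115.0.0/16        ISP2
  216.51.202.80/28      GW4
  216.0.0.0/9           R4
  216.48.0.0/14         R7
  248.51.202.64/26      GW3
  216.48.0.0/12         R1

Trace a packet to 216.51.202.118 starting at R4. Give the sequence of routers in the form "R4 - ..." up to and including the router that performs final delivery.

At R4: longest match for 216.51.202.118 is 216.32.0.0/11 -> R2
At R2: longest match for 216.51.202.118 is 216.48.0.0/14 -> R7
At R7: longest match for 216.51.202.118 is 216.0.0.0/8 -> R1
At R1: longest match for 216.51.202.118 is 216.48.0.0/14 -> LAN

R4 - R2 - R7 - R1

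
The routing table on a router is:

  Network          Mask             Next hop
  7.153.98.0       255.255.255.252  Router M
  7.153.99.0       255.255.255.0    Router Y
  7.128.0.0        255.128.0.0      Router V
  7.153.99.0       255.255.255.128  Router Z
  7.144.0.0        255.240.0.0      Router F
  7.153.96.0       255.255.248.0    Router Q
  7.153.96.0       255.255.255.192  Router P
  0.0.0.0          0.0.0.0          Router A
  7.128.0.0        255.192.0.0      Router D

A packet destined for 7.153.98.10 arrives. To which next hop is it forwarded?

Routes whose prefix contains 7.153.98.10:
  0.0.0.0/0 (default, matches everything) -> Router A
  7.128.0.0/9 (7.128.0.0 - 7.255.255.255) -> Router V
  7.128.0.0/10 (7.128.0.0 - 7.191.255.255) -> Router D
  7.144.0.0/12 (7.144.0.0 - 7.159.255.255) -> Router F
  7.153.96.0/21 (7.153.96.0 - 7.153.103.255) -> Router Q
More-specific entries that do NOT match:
  7.153.98.0/30 (7.153.98.0 - 7.153.98.3) does not contain 7.153.98.10
  7.153.96.0/26 (7.153.96.0 - 7.153.96.63) does not contain 7.153.98.10
  7.153.99.0/25 (7.153.99.0 - 7.153.99.127) does not contain 7.153.98.10
  7.153.99.0/24 (7.153.99.0 - 7.153.99.255) does not contain 7.153.98.10
Longest matching prefix is /21 -> next hop Router Q.

Router Q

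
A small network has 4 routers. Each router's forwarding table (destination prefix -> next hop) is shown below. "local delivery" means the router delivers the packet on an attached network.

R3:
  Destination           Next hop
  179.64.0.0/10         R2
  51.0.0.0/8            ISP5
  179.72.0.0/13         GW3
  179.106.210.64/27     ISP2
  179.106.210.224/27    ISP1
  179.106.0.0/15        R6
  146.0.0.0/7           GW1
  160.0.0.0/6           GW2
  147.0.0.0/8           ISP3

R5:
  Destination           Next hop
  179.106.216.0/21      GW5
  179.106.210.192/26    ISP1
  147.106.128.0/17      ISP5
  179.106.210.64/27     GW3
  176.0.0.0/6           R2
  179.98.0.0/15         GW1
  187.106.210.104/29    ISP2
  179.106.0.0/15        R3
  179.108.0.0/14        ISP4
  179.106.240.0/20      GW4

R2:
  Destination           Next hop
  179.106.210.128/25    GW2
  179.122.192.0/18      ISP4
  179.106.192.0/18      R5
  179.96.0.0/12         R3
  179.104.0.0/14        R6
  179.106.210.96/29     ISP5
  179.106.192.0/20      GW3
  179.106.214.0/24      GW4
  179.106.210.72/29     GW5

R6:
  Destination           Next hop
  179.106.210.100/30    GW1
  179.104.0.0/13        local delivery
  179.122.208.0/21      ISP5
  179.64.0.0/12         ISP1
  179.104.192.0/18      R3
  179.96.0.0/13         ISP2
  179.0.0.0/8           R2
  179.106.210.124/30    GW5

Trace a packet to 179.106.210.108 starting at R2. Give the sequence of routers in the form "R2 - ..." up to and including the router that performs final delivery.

R2 - R5 - R3 - R6

At R2: longest match for 179.106.210.108 is 179.106.192.0/18 -> R5
At R5: longest match for 179.106.210.108 is 179.106.0.0/15 -> R3
At R3: longest match for 179.106.210.108 is 179.106.0.0/15 -> R6
At R6: longest match for 179.106.210.108 is 179.104.0.0/13 -> local delivery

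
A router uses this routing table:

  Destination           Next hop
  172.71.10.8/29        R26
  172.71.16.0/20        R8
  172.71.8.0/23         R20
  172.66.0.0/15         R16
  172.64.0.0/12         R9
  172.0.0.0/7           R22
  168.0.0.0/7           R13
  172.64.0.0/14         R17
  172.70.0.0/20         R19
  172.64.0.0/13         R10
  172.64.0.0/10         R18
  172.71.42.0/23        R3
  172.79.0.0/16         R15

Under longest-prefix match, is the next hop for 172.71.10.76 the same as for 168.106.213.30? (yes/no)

no

172.71.10.76: longest match 172.64.0.0/13 -> R10
168.106.213.30: longest match 168.0.0.0/7 -> R13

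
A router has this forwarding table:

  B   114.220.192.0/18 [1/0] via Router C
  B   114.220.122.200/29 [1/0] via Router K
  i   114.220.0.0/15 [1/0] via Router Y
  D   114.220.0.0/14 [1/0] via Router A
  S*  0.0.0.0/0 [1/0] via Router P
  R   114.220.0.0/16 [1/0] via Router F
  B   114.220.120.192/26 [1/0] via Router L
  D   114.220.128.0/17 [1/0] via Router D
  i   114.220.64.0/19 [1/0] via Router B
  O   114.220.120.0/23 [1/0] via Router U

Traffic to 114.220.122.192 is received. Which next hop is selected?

Router F

Routes whose prefix contains 114.220.122.192:
  0.0.0.0/0 (default, matches everything) -> Router P
  114.220.0.0/14 (114.220.0.0 - 114.223.255.255) -> Router A
  114.220.0.0/15 (114.220.0.0 - 114.221.255.255) -> Router Y
  114.220.0.0/16 (114.220.0.0 - 114.220.255.255) -> Router F
More-specific entries that do NOT match:
  114.220.122.200/29 (114.220.122.200 - 114.220.122.207) does not contain 114.220.122.192
  114.220.120.192/26 (114.220.120.192 - 114.220.120.255) does not contain 114.220.122.192
  114.220.120.0/23 (114.220.120.0 - 114.220.121.255) does not contain 114.220.122.192
  114.220.64.0/19 (114.220.64.0 - 114.220.95.255) does not contain 114.220.122.192
  114.220.192.0/18 (114.220.192.0 - 114.220.255.255) does not contain 114.220.122.192
  114.220.128.0/17 (114.220.128.0 - 114.220.255.255) does not contain 114.220.122.192
Longest matching prefix is /16 -> next hop Router F.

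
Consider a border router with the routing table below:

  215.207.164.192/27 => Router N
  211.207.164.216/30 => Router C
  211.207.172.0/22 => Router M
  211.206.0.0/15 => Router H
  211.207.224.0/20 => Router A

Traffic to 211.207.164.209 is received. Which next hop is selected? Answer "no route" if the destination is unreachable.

Routes whose prefix contains 211.207.164.209:
  211.206.0.0/15 (211.206.0.0 - 211.207.255.255) -> Router H
More-specific entries that do NOT match:
  211.207.164.216/30 (211.207.164.216 - 211.207.164.219) does not contain 211.207.164.209
  215.207.164.192/27 (215.207.164.192 - 215.207.164.223) does not contain 211.207.164.209
  211.207.172.0/22 (211.207.172.0 - 211.207.175.255) does not contain 211.207.164.209
  211.207.224.0/20 (211.207.224.0 - 211.207.239.255) does not contain 211.207.164.209
Longest matching prefix is /15 -> next hop Router H.

Router H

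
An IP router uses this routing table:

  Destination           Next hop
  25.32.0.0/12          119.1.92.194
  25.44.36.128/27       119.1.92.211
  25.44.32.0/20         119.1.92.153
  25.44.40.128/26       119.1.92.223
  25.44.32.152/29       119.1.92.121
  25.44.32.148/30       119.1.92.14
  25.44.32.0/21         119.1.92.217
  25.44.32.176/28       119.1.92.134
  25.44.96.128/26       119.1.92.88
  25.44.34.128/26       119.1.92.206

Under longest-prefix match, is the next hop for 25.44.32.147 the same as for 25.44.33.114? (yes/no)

25.44.32.147: longest match 25.44.32.0/21 -> 119.1.92.217
25.44.33.114: longest match 25.44.32.0/21 -> 119.1.92.217

yes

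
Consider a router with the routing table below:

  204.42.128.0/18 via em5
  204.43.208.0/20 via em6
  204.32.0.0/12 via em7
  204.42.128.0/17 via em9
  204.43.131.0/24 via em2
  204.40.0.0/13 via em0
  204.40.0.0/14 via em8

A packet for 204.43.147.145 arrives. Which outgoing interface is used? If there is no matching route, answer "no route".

em8

Routes whose prefix contains 204.43.147.145:
  204.32.0.0/12 (204.32.0.0 - 204.47.255.255) -> em7
  204.40.0.0/13 (204.40.0.0 - 204.47.255.255) -> em0
  204.40.0.0/14 (204.40.0.0 - 204.43.255.255) -> em8
More-specific entries that do NOT match:
  204.43.131.0/24 (204.43.131.0 - 204.43.131.255) does not contain 204.43.147.145
  204.43.208.0/20 (204.43.208.0 - 204.43.223.255) does not contain 204.43.147.145
  204.42.128.0/18 (204.42.128.0 - 204.42.191.255) does not contain 204.43.147.145
  204.42.128.0/17 (204.42.128.0 - 204.42.255.255) does not contain 204.43.147.145
Longest matching prefix is /14 -> interface em8.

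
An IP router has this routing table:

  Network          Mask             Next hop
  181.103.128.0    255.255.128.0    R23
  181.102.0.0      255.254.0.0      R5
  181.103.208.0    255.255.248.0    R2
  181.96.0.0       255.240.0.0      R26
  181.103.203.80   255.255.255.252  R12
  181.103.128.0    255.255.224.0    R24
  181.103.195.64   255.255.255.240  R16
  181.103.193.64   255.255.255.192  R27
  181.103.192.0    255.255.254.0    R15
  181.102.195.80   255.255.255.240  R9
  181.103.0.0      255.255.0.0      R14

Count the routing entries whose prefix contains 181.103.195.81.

4

Prefixes containing 181.103.195.81:
  181.96.0.0/12 (181.96.0.0 - 181.111.255.255)
  181.102.0.0/15 (181.102.0.0 - 181.103.255.255)
  181.103.0.0/16 (181.103.0.0 - 181.103.255.255)
  181.103.128.0/17 (181.103.128.0 - 181.103.255.255)
Total matching entries: 4.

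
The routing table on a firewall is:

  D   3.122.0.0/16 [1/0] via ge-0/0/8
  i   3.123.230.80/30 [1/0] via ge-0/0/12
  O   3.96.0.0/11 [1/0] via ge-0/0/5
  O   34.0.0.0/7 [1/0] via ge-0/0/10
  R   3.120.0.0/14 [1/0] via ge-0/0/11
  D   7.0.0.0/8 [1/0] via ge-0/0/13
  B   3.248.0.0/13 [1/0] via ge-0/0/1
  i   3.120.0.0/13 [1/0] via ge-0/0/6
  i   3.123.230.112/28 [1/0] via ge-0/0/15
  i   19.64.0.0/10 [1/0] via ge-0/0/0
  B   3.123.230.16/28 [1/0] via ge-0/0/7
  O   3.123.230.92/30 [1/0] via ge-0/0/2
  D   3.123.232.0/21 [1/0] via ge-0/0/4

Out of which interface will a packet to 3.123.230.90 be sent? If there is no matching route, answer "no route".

Routes whose prefix contains 3.123.230.90:
  3.96.0.0/11 (3.96.0.0 - 3.127.255.255) -> ge-0/0/5
  3.120.0.0/13 (3.120.0.0 - 3.127.255.255) -> ge-0/0/6
  3.120.0.0/14 (3.120.0.0 - 3.123.255.255) -> ge-0/0/11
More-specific entries that do NOT match:
  3.123.230.80/30 (3.123.230.80 - 3.123.230.83) does not contain 3.123.230.90
  3.123.230.92/30 (3.123.230.92 - 3.123.230.95) does not contain 3.123.230.90
  3.123.230.112/28 (3.123.230.112 - 3.123.230.127) does not contain 3.123.230.90
  3.123.230.16/28 (3.123.230.16 - 3.123.230.31) does not contain 3.123.230.90
  3.123.232.0/21 (3.123.232.0 - 3.123.239.255) does not contain 3.123.230.90
  3.122.0.0/16 (3.122.0.0 - 3.122.255.255) does not contain 3.123.230.90
Longest matching prefix is /14 -> interface ge-0/0/11.

ge-0/0/11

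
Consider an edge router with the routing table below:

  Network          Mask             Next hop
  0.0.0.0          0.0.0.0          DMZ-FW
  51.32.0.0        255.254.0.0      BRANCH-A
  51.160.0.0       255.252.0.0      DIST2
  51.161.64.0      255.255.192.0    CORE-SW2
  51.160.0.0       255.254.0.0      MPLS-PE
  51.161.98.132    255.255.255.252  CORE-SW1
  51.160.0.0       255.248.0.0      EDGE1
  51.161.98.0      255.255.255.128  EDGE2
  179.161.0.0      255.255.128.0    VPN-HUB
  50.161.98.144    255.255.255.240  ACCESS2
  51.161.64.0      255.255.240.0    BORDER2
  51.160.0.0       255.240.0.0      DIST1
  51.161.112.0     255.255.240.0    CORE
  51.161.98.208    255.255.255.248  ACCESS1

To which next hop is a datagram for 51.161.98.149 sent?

Routes whose prefix contains 51.161.98.149:
  0.0.0.0/0 (default, matches everything) -> DMZ-FW
  51.160.0.0/12 (51.160.0.0 - 51.175.255.255) -> DIST1
  51.160.0.0/13 (51.160.0.0 - 51.167.255.255) -> EDGE1
  51.160.0.0/14 (51.160.0.0 - 51.163.255.255) -> DIST2
  51.160.0.0/15 (51.160.0.0 - 51.161.255.255) -> MPLS-PE
  51.161.64.0/18 (51.161.64.0 - 51.161.127.255) -> CORE-SW2
More-specific entries that do NOT match:
  51.161.98.132/30 (51.161.98.132 - 51.161.98.135) does not contain 51.161.98.149
  51.161.98.208/29 (51.161.98.208 - 51.161.98.215) does not contain 51.161.98.149
  50.161.98.144/28 (50.161.98.144 - 50.161.98.159) does not contain 51.161.98.149
  51.161.98.0/25 (51.161.98.0 - 51.161.98.127) does not contain 51.161.98.149
  51.161.64.0/20 (51.161.64.0 - 51.161.79.255) does not contain 51.161.98.149
  51.161.112.0/20 (51.161.112.0 - 51.161.127.255) does not contain 51.161.98.149
Longest matching prefix is /18 -> next hop CORE-SW2.

CORE-SW2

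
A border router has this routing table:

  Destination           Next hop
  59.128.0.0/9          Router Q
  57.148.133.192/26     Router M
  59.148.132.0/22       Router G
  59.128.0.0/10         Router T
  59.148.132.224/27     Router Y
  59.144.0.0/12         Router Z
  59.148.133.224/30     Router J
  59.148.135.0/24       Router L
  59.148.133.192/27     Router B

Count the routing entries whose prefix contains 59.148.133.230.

Prefixes containing 59.148.133.230:
  59.128.0.0/9 (59.128.0.0 - 59.255.255.255)
  59.128.0.0/10 (59.128.0.0 - 59.191.255.255)
  59.144.0.0/12 (59.144.0.0 - 59.159.255.255)
  59.148.132.0/22 (59.148.132.0 - 59.148.135.255)
Total matching entries: 4.

4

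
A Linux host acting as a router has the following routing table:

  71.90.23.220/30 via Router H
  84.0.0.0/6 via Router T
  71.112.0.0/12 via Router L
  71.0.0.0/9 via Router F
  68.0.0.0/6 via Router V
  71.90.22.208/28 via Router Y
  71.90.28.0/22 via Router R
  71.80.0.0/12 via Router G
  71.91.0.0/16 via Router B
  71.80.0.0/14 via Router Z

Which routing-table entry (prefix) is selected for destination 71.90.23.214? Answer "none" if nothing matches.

71.80.0.0/12

Entries matching 71.90.23.214:
  68.0.0.0/6 (68.0.0.0 - 71.255.255.255)
  71.0.0.0/9 (71.0.0.0 - 71.127.255.255)
  71.80.0.0/12 (71.80.0.0 - 71.95.255.255)
Most specific is 71.80.0.0/12.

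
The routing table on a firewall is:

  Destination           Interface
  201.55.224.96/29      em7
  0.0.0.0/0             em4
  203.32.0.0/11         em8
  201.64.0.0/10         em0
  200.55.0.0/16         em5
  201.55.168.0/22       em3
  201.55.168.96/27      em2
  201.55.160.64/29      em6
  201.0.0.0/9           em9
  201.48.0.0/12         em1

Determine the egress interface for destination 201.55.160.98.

Routes whose prefix contains 201.55.160.98:
  0.0.0.0/0 (default, matches everything) -> em4
  201.0.0.0/9 (201.0.0.0 - 201.127.255.255) -> em9
  201.48.0.0/12 (201.48.0.0 - 201.63.255.255) -> em1
More-specific entries that do NOT match:
  201.55.224.96/29 (201.55.224.96 - 201.55.224.103) does not contain 201.55.160.98
  201.55.160.64/29 (201.55.160.64 - 201.55.160.71) does not contain 201.55.160.98
  201.55.168.96/27 (201.55.168.96 - 201.55.168.127) does not contain 201.55.160.98
  201.55.168.0/22 (201.55.168.0 - 201.55.171.255) does not contain 201.55.160.98
  200.55.0.0/16 (200.55.0.0 - 200.55.255.255) does not contain 201.55.160.98
Longest matching prefix is /12 -> interface em1.

em1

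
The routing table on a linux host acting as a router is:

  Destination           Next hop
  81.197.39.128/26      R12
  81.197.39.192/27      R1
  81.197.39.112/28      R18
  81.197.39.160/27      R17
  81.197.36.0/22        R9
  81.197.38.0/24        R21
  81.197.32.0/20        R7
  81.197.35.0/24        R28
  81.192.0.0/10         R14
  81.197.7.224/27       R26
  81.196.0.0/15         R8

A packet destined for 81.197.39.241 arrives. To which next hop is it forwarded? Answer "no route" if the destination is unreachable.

R9

Routes whose prefix contains 81.197.39.241:
  81.192.0.0/10 (81.192.0.0 - 81.255.255.255) -> R14
  81.196.0.0/15 (81.196.0.0 - 81.197.255.255) -> R8
  81.197.32.0/20 (81.197.32.0 - 81.197.47.255) -> R7
  81.197.36.0/22 (81.197.36.0 - 81.197.39.255) -> R9
More-specific entries that do NOT match:
  81.197.39.112/28 (81.197.39.112 - 81.197.39.127) does not contain 81.197.39.241
  81.197.39.192/27 (81.197.39.192 - 81.197.39.223) does not contain 81.197.39.241
  81.197.39.160/27 (81.197.39.160 - 81.197.39.191) does not contain 81.197.39.241
  81.197.7.224/27 (81.197.7.224 - 81.197.7.255) does not contain 81.197.39.241
  81.197.39.128/26 (81.197.39.128 - 81.197.39.191) does not contain 81.197.39.241
  81.197.38.0/24 (81.197.38.0 - 81.197.38.255) does not contain 81.197.39.241
  81.197.35.0/24 (81.197.35.0 - 81.197.35.255) does not contain 81.197.39.241
Longest matching prefix is /22 -> next hop R9.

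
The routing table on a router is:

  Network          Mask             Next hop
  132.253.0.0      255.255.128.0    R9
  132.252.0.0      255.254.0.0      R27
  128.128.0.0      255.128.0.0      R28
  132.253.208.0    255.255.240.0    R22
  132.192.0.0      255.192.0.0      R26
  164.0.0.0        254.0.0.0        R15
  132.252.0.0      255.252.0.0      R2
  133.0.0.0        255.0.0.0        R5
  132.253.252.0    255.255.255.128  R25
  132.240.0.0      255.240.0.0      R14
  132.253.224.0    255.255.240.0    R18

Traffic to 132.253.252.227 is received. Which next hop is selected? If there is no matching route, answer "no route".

R27

Routes whose prefix contains 132.253.252.227:
  132.192.0.0/10 (132.192.0.0 - 132.255.255.255) -> R26
  132.240.0.0/12 (132.240.0.0 - 132.255.255.255) -> R14
  132.252.0.0/14 (132.252.0.0 - 132.255.255.255) -> R2
  132.252.0.0/15 (132.252.0.0 - 132.253.255.255) -> R27
More-specific entries that do NOT match:
  132.253.252.0/25 (132.253.252.0 - 132.253.252.127) does not contain 132.253.252.227
  132.253.208.0/20 (132.253.208.0 - 132.253.223.255) does not contain 132.253.252.227
  132.253.224.0/20 (132.253.224.0 - 132.253.239.255) does not contain 132.253.252.227
  132.253.0.0/17 (132.253.0.0 - 132.253.127.255) does not contain 132.253.252.227
Longest matching prefix is /15 -> next hop R27.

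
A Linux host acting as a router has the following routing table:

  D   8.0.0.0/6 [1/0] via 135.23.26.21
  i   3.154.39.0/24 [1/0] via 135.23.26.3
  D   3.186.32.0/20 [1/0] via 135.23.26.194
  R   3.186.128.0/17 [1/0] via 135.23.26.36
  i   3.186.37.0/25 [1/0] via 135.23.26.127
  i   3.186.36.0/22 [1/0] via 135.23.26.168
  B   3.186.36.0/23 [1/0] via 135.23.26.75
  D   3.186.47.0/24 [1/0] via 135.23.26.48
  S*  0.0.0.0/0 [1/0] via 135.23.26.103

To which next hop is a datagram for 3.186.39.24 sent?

135.23.26.168

Routes whose prefix contains 3.186.39.24:
  0.0.0.0/0 (default, matches everything) -> 135.23.26.103
  3.186.32.0/20 (3.186.32.0 - 3.186.47.255) -> 135.23.26.194
  3.186.36.0/22 (3.186.36.0 - 3.186.39.255) -> 135.23.26.168
More-specific entries that do NOT match:
  3.186.37.0/25 (3.186.37.0 - 3.186.37.127) does not contain 3.186.39.24
  3.154.39.0/24 (3.154.39.0 - 3.154.39.255) does not contain 3.186.39.24
  3.186.47.0/24 (3.186.47.0 - 3.186.47.255) does not contain 3.186.39.24
  3.186.36.0/23 (3.186.36.0 - 3.186.37.255) does not contain 3.186.39.24
Longest matching prefix is /22 -> next hop 135.23.26.168.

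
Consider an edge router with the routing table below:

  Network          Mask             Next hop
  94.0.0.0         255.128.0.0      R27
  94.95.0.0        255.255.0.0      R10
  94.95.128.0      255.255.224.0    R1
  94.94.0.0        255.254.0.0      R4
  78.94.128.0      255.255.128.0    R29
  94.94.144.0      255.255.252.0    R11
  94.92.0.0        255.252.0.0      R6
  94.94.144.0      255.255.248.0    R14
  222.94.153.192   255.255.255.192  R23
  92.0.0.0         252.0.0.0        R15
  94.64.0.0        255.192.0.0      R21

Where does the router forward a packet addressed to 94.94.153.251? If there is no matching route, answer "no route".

Routes whose prefix contains 94.94.153.251:
  92.0.0.0/6 (92.0.0.0 - 95.255.255.255) -> R15
  94.0.0.0/9 (94.0.0.0 - 94.127.255.255) -> R27
  94.64.0.0/10 (94.64.0.0 - 94.127.255.255) -> R21
  94.92.0.0/14 (94.92.0.0 - 94.95.255.255) -> R6
  94.94.0.0/15 (94.94.0.0 - 94.95.255.255) -> R4
More-specific entries that do NOT match:
  222.94.153.192/26 (222.94.153.192 - 222.94.153.255) does not contain 94.94.153.251
  94.94.144.0/22 (94.94.144.0 - 94.94.147.255) does not contain 94.94.153.251
  94.94.144.0/21 (94.94.144.0 - 94.94.151.255) does not contain 94.94.153.251
  94.95.128.0/19 (94.95.128.0 - 94.95.159.255) does not contain 94.94.153.251
  78.94.128.0/17 (78.94.128.0 - 78.94.255.255) does not contain 94.94.153.251
  94.95.0.0/16 (94.95.0.0 - 94.95.255.255) does not contain 94.94.153.251
Longest matching prefix is /15 -> next hop R4.

R4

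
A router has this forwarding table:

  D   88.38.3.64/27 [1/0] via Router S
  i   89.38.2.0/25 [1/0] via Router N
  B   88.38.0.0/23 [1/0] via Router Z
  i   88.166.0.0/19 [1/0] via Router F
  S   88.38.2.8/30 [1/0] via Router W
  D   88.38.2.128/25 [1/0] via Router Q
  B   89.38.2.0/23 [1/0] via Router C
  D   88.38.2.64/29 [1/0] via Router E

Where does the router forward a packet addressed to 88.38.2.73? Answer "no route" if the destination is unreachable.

no route

No entry's prefix contains 88.38.2.73; there is no default route.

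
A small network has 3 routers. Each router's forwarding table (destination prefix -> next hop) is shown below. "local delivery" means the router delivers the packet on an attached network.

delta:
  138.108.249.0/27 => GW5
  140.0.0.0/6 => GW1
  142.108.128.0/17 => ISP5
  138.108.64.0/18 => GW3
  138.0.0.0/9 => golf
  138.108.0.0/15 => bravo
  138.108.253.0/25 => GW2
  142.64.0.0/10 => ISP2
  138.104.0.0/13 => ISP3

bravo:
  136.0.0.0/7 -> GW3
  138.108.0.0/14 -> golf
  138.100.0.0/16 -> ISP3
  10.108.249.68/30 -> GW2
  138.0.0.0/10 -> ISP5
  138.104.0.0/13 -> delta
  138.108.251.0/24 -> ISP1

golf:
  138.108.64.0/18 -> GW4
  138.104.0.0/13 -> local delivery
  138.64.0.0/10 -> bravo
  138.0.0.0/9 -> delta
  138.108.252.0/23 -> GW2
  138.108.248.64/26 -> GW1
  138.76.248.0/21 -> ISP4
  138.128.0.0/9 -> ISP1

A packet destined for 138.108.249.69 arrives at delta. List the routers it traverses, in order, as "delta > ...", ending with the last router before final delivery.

delta > bravo > golf

At delta: longest match for 138.108.249.69 is 138.108.0.0/15 -> bravo
At bravo: longest match for 138.108.249.69 is 138.108.0.0/14 -> golf
At golf: longest match for 138.108.249.69 is 138.104.0.0/13 -> local delivery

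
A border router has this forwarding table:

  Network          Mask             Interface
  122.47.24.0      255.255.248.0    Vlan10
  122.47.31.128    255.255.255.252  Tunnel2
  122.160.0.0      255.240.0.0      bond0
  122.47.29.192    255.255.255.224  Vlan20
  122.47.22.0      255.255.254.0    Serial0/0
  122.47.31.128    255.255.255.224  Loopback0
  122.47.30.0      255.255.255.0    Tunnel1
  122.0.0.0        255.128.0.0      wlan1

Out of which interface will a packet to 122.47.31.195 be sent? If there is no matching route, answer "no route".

Routes whose prefix contains 122.47.31.195:
  122.0.0.0/9 (122.0.0.0 - 122.127.255.255) -> wlan1
  122.47.24.0/21 (122.47.24.0 - 122.47.31.255) -> Vlan10
More-specific entries that do NOT match:
  122.47.31.128/30 (122.47.31.128 - 122.47.31.131) does not contain 122.47.31.195
  122.47.29.192/27 (122.47.29.192 - 122.47.29.223) does not contain 122.47.31.195
  122.47.31.128/27 (122.47.31.128 - 122.47.31.159) does not contain 122.47.31.195
  122.47.30.0/24 (122.47.30.0 - 122.47.30.255) does not contain 122.47.31.195
  122.47.22.0/23 (122.47.22.0 - 122.47.23.255) does not contain 122.47.31.195
Longest matching prefix is /21 -> interface Vlan10.

Vlan10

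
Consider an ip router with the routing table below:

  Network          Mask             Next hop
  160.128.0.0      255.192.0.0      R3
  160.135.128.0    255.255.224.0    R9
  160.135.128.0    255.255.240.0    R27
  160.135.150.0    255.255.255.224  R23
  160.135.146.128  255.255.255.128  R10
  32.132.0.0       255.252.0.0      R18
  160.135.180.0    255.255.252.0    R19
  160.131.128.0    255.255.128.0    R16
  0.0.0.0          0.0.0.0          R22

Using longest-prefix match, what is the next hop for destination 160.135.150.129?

Routes whose prefix contains 160.135.150.129:
  0.0.0.0/0 (default, matches everything) -> R22
  160.128.0.0/10 (160.128.0.0 - 160.191.255.255) -> R3
  160.135.128.0/19 (160.135.128.0 - 160.135.159.255) -> R9
More-specific entries that do NOT match:
  160.135.150.0/27 (160.135.150.0 - 160.135.150.31) does not contain 160.135.150.129
  160.135.146.128/25 (160.135.146.128 - 160.135.146.255) does not contain 160.135.150.129
  160.135.180.0/22 (160.135.180.0 - 160.135.183.255) does not contain 160.135.150.129
  160.135.128.0/20 (160.135.128.0 - 160.135.143.255) does not contain 160.135.150.129
Longest matching prefix is /19 -> next hop R9.

R9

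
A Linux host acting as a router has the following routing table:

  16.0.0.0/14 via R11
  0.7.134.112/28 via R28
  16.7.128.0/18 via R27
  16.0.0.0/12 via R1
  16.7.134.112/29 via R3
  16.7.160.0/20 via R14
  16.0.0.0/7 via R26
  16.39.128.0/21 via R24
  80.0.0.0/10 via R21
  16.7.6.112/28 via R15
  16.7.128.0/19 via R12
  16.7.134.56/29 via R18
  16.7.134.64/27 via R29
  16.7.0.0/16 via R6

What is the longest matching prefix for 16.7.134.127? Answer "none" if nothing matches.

Entries matching 16.7.134.127:
  16.0.0.0/7 (16.0.0.0 - 17.255.255.255)
  16.0.0.0/12 (16.0.0.0 - 16.15.255.255)
  16.7.0.0/16 (16.7.0.0 - 16.7.255.255)
  16.7.128.0/18 (16.7.128.0 - 16.7.191.255)
  16.7.128.0/19 (16.7.128.0 - 16.7.159.255)
Most specific is 16.7.128.0/19.

16.7.128.0/19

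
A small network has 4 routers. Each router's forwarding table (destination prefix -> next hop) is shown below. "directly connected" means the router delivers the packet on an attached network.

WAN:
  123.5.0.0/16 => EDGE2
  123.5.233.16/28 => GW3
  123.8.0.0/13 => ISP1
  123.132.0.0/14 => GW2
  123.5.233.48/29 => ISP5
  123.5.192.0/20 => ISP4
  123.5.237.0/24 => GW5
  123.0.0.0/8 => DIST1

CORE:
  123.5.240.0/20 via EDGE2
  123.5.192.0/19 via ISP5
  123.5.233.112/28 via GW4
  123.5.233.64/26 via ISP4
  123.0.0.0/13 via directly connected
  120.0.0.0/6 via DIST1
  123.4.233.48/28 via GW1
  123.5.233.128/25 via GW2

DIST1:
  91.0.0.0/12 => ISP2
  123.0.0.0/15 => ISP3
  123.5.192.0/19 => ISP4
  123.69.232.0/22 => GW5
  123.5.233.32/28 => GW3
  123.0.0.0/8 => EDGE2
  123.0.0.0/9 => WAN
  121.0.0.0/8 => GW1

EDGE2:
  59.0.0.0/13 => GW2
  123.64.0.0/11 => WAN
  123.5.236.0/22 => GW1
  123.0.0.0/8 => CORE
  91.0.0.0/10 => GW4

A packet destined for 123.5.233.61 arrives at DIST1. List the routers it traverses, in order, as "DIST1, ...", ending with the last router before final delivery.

At DIST1: longest match for 123.5.233.61 is 123.0.0.0/9 -> WAN
At WAN: longest match for 123.5.233.61 is 123.5.0.0/16 -> EDGE2
At EDGE2: longest match for 123.5.233.61 is 123.0.0.0/8 -> CORE
At CORE: longest match for 123.5.233.61 is 123.0.0.0/13 -> directly connected

DIST1, WAN, EDGE2, CORE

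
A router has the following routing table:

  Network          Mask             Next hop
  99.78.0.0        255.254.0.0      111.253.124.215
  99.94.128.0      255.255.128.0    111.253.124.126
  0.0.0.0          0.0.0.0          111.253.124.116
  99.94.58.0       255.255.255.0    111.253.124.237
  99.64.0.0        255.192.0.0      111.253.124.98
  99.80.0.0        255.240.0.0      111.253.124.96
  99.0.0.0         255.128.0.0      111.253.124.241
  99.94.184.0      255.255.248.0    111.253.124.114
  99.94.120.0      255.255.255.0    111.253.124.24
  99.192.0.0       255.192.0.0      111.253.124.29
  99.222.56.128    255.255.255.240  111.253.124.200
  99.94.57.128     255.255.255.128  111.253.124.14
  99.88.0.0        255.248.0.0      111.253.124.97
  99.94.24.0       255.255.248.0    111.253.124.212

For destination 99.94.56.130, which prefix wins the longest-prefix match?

99.88.0.0/13

Entries matching 99.94.56.130:
  0.0.0.0/0 (default, matches everything)
  99.0.0.0/9 (99.0.0.0 - 99.127.255.255)
  99.64.0.0/10 (99.64.0.0 - 99.127.255.255)
  99.80.0.0/12 (99.80.0.0 - 99.95.255.255)
  99.88.0.0/13 (99.88.0.0 - 99.95.255.255)
Most specific is 99.88.0.0/13.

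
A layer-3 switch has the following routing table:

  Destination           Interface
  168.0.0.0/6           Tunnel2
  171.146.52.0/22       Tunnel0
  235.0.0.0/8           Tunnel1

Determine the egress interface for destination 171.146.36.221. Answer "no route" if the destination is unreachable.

Tunnel2

Routes whose prefix contains 171.146.36.221:
  168.0.0.0/6 (168.0.0.0 - 171.255.255.255) -> Tunnel2
More-specific entries that do NOT match:
  171.146.52.0/22 (171.146.52.0 - 171.146.55.255) does not contain 171.146.36.221
  235.0.0.0/8 (235.0.0.0 - 235.255.255.255) does not contain 171.146.36.221
Longest matching prefix is /6 -> interface Tunnel2.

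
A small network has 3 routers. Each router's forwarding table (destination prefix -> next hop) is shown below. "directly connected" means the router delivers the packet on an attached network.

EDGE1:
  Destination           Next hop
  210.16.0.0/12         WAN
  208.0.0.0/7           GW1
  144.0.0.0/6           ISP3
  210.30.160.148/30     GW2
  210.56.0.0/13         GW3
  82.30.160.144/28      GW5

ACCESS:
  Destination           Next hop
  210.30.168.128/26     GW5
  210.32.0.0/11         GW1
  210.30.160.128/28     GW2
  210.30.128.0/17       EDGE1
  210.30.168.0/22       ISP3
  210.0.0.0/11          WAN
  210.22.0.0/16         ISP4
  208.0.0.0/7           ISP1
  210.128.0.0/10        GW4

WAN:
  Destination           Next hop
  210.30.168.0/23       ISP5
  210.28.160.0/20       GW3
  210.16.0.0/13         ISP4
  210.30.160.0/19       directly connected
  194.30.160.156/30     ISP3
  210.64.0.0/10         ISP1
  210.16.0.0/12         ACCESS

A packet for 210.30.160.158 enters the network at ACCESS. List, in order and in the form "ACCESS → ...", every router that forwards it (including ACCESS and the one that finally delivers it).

At ACCESS: longest match for 210.30.160.158 is 210.30.128.0/17 -> EDGE1
At EDGE1: longest match for 210.30.160.158 is 210.16.0.0/12 -> WAN
At WAN: longest match for 210.30.160.158 is 210.30.160.0/19 -> directly connected

ACCESS → EDGE1 → WAN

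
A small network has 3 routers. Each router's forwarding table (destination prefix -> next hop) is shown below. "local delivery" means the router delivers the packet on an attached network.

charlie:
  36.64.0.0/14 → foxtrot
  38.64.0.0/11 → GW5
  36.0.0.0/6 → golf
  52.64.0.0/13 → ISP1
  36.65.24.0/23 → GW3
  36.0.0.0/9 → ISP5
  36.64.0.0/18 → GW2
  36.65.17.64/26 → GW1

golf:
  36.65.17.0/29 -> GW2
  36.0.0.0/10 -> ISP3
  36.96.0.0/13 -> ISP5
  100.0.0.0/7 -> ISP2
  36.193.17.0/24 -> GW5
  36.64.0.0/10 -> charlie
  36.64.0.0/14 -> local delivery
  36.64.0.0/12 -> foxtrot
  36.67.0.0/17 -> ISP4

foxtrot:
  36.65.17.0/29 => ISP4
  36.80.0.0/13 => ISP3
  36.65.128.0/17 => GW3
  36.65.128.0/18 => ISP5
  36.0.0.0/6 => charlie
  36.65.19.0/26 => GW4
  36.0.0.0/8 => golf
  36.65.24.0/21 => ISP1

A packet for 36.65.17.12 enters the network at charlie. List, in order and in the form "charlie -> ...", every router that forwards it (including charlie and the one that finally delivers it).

At charlie: longest match for 36.65.17.12 is 36.64.0.0/14 -> foxtrot
At foxtrot: longest match for 36.65.17.12 is 36.0.0.0/8 -> golf
At golf: longest match for 36.65.17.12 is 36.64.0.0/14 -> local delivery

charlie -> foxtrot -> golf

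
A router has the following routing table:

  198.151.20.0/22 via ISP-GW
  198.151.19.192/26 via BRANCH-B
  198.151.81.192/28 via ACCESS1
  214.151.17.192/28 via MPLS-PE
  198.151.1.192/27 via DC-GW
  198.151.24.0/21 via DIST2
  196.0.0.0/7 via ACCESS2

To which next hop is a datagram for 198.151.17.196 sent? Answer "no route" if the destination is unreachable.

no route

No entry's prefix contains 198.151.17.196; there is no default route.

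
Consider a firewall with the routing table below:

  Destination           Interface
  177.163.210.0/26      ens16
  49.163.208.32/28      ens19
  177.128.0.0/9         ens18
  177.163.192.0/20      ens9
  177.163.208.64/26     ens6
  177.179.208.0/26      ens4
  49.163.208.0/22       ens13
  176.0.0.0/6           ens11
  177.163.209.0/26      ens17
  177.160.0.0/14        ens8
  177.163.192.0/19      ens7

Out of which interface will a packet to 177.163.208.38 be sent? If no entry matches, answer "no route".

Routes whose prefix contains 177.163.208.38:
  176.0.0.0/6 (176.0.0.0 - 179.255.255.255) -> ens11
  177.128.0.0/9 (177.128.0.0 - 177.255.255.255) -> ens18
  177.160.0.0/14 (177.160.0.0 - 177.163.255.255) -> ens8
  177.163.192.0/19 (177.163.192.0 - 177.163.223.255) -> ens7
More-specific entries that do NOT match:
  49.163.208.32/28 (49.163.208.32 - 49.163.208.47) does not contain 177.163.208.38
  177.163.210.0/26 (177.163.210.0 - 177.163.210.63) does not contain 177.163.208.38
  177.163.208.64/26 (177.163.208.64 - 177.163.208.127) does not contain 177.163.208.38
  177.179.208.0/26 (177.179.208.0 - 177.179.208.63) does not contain 177.163.208.38
  177.163.209.0/26 (177.163.209.0 - 177.163.209.63) does not contain 177.163.208.38
  49.163.208.0/22 (49.163.208.0 - 49.163.211.255) does not contain 177.163.208.38
  177.163.192.0/20 (177.163.192.0 - 177.163.207.255) does not contain 177.163.208.38
Longest matching prefix is /19 -> interface ens7.

ens7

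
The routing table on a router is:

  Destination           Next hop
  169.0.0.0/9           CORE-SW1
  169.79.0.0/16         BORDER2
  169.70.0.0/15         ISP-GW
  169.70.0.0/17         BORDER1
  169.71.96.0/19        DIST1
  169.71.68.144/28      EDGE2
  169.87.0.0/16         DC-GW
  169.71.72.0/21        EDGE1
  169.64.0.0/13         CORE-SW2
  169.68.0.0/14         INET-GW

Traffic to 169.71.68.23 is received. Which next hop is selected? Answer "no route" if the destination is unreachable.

ISP-GW

Routes whose prefix contains 169.71.68.23:
  169.0.0.0/9 (169.0.0.0 - 169.127.255.255) -> CORE-SW1
  169.64.0.0/13 (169.64.0.0 - 169.71.255.255) -> CORE-SW2
  169.68.0.0/14 (169.68.0.0 - 169.71.255.255) -> INET-GW
  169.70.0.0/15 (169.70.0.0 - 169.71.255.255) -> ISP-GW
More-specific entries that do NOT match:
  169.71.68.144/28 (169.71.68.144 - 169.71.68.159) does not contain 169.71.68.23
  169.71.72.0/21 (169.71.72.0 - 169.71.79.255) does not contain 169.71.68.23
  169.71.96.0/19 (169.71.96.0 - 169.71.127.255) does not contain 169.71.68.23
  169.70.0.0/17 (169.70.0.0 - 169.70.127.255) does not contain 169.71.68.23
  169.79.0.0/16 (169.79.0.0 - 169.79.255.255) does not contain 169.71.68.23
  169.87.0.0/16 (169.87.0.0 - 169.87.255.255) does not contain 169.71.68.23
Longest matching prefix is /15 -> next hop ISP-GW.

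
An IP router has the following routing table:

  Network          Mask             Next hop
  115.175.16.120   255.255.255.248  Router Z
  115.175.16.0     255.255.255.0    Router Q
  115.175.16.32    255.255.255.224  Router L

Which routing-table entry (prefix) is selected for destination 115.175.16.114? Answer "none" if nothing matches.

115.175.16.0/24

Entries matching 115.175.16.114:
  115.175.16.0/24 (115.175.16.0 - 115.175.16.255)
Most specific is 115.175.16.0/24.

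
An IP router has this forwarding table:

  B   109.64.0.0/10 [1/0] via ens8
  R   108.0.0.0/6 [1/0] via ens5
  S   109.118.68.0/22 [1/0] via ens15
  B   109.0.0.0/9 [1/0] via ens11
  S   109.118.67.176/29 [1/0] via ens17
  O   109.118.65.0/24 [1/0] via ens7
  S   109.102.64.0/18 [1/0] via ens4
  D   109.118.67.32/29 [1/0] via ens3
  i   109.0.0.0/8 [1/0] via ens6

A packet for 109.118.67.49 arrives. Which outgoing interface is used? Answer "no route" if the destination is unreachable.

Routes whose prefix contains 109.118.67.49:
  108.0.0.0/6 (108.0.0.0 - 111.255.255.255) -> ens5
  109.0.0.0/8 (109.0.0.0 - 109.255.255.255) -> ens6
  109.0.0.0/9 (109.0.0.0 - 109.127.255.255) -> ens11
  109.64.0.0/10 (109.64.0.0 - 109.127.255.255) -> ens8
More-specific entries that do NOT match:
  109.118.67.176/29 (109.118.67.176 - 109.118.67.183) does not contain 109.118.67.49
  109.118.67.32/29 (109.118.67.32 - 109.118.67.39) does not contain 109.118.67.49
  109.118.65.0/24 (109.118.65.0 - 109.118.65.255) does not contain 109.118.67.49
  109.118.68.0/22 (109.118.68.0 - 109.118.71.255) does not contain 109.118.67.49
  109.102.64.0/18 (109.102.64.0 - 109.102.127.255) does not contain 109.118.67.49
Longest matching prefix is /10 -> interface ens8.

ens8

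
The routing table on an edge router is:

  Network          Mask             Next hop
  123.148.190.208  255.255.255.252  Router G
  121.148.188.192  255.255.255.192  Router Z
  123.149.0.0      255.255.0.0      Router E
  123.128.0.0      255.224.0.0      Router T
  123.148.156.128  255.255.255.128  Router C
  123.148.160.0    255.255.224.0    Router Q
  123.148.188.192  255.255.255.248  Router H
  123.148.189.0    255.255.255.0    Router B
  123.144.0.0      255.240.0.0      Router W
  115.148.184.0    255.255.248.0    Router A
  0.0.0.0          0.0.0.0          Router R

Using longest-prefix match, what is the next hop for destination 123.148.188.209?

Router Q

Routes whose prefix contains 123.148.188.209:
  0.0.0.0/0 (default, matches everything) -> Router R
  123.128.0.0/11 (123.128.0.0 - 123.159.255.255) -> Router T
  123.144.0.0/12 (123.144.0.0 - 123.159.255.255) -> Router W
  123.148.160.0/19 (123.148.160.0 - 123.148.191.255) -> Router Q
More-specific entries that do NOT match:
  123.148.190.208/30 (123.148.190.208 - 123.148.190.211) does not contain 123.148.188.209
  123.148.188.192/29 (123.148.188.192 - 123.148.188.199) does not contain 123.148.188.209
  121.148.188.192/26 (121.148.188.192 - 121.148.188.255) does not contain 123.148.188.209
  123.148.156.128/25 (123.148.156.128 - 123.148.156.255) does not contain 123.148.188.209
  123.148.189.0/24 (123.148.189.0 - 123.148.189.255) does not contain 123.148.188.209
  115.148.184.0/21 (115.148.184.0 - 115.148.191.255) does not contain 123.148.188.209
Longest matching prefix is /19 -> next hop Router Q.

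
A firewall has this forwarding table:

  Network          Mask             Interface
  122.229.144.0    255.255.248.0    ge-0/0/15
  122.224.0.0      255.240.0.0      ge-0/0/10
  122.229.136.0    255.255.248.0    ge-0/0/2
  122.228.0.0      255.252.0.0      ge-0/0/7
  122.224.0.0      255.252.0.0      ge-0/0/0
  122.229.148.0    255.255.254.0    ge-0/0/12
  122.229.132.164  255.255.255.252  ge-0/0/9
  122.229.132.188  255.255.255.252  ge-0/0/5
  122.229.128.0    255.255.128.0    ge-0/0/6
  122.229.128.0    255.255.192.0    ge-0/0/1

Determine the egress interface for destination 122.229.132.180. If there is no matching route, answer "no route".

ge-0/0/1

Routes whose prefix contains 122.229.132.180:
  122.224.0.0/12 (122.224.0.0 - 122.239.255.255) -> ge-0/0/10
  122.228.0.0/14 (122.228.0.0 - 122.231.255.255) -> ge-0/0/7
  122.229.128.0/17 (122.229.128.0 - 122.229.255.255) -> ge-0/0/6
  122.229.128.0/18 (122.229.128.0 - 122.229.191.255) -> ge-0/0/1
More-specific entries that do NOT match:
  122.229.132.164/30 (122.229.132.164 - 122.229.132.167) does not contain 122.229.132.180
  122.229.132.188/30 (122.229.132.188 - 122.229.132.191) does not contain 122.229.132.180
  122.229.148.0/23 (122.229.148.0 - 122.229.149.255) does not contain 122.229.132.180
  122.229.144.0/21 (122.229.144.0 - 122.229.151.255) does not contain 122.229.132.180
  122.229.136.0/21 (122.229.136.0 - 122.229.143.255) does not contain 122.229.132.180
Longest matching prefix is /18 -> interface ge-0/0/1.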